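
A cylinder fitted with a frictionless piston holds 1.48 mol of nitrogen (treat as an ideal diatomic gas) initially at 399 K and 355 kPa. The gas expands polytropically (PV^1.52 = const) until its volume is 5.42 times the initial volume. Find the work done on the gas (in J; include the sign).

-5520 J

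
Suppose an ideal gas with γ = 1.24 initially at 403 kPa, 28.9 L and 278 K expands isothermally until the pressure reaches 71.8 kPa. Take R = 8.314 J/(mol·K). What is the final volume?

162 L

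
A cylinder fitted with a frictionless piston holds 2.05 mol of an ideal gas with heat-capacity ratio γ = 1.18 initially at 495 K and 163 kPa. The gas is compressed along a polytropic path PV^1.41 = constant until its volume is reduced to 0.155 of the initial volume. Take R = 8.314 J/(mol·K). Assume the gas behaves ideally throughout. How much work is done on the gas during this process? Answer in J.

23600 J

V₁ = nRT₁/P₁ = 2.05×8.314×495/163 = 51.8 L.
Polytropic n=1.41: T₂ = T₁(V₁/V₂)^(n−1) = 495×(6.45)^0.41 = 1060 K; P₂ = P₁(V₁/V₂)^n = 2260 kPa.
W = (P₁V₁−P₂V₂)/(n−1) = (163×51.8−2260×8.02)/0.41 = -23600 J.
Work done on the gas = −W_by = 23600 J.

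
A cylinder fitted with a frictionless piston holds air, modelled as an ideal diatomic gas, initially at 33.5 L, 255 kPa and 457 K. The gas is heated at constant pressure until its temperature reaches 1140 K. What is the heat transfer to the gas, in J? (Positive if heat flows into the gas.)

44700 J

n = P₁V₁/(RT₁) = 255×33.5/(8.314×457) = 2.25 mol.
Isobaric: P stays 255 kPa; V/T = const ⇒ T₂ = 1140 K, V₂ = 83.6 L.
W = PΔV = 255×(83.6−33.5) kPa·L = 12800 J.
ΔU = nCvΔT = 2.25×20.8×(1140−457) = 31900 J.
Q = ΔU + W = nCpΔT = 44700 J.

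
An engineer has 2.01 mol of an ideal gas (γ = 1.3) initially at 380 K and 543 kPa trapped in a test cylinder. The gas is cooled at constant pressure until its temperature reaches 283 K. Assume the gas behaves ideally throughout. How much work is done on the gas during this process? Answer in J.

1620 J

V₁ = nRT₁/P₁ = 2.01×8.314×380/543 = 11.7 L.
Isobaric: P stays 543 kPa; V/T = const ⇒ T₂ = 283 K, V₂ = 8.71 L.
W = PΔV = 543×(8.71−11.7) kPa·L = -1620 J.
Work done on the gas = −W_by = 1620 J.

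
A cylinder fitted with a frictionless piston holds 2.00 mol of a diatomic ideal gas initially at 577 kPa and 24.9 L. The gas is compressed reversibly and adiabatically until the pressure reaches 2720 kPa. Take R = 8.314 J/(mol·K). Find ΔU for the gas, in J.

T₁ = P₁V₁/(nR) = 577×24.9/(2.00×8.314) = 864 K.
Adiabatic: T₂/T₁ = (P₂/P₁)^((γ−1)/γ) ⇒ T₂ = 864×(4.71)^0.286 = 1350 K; V₂ = 8.23 L.
For an ideal gas ΔU = nCvΔT with Cv = (5/2)R = 20.8 J/(mol·K).
ΔU = 2.00×20.8×(1350−864) = 20000 J.

20000 J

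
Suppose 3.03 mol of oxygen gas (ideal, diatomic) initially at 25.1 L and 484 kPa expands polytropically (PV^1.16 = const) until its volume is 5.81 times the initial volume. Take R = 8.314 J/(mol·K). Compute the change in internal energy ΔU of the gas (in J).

-7450 J

T₁ = P₁V₁/(nR) = 484×25.1/(3.03×8.314) = 482 K.
Polytropic n=1.16: T₂ = T₁(V₁/V₂)^(n−1) = 482×(0.172)^0.16 = 364 K; P₂ = P₁(V₁/V₂)^n = 62.9 kPa.
For an ideal gas ΔU = nCvΔT with Cv = (5/2)R = 20.8 J/(mol·K).
ΔU = 3.03×20.8×(364−482) = -7450 J.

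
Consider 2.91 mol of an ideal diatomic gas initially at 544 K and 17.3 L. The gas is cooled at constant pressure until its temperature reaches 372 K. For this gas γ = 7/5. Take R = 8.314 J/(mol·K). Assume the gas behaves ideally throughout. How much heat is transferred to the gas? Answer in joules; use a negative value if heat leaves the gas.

P₁ = nRT₁/V₁ = 2.91×8.314×544/17.3 = 761 kPa.
Isobaric: P stays 761 kPa; V/T = const ⇒ T₂ = 372 K, V₂ = 11.8 L.
W = PΔV = 761×(11.8−17.3) kPa·L = -4160 J.
ΔU = nCvΔT = 2.91×20.8×(372−544) = -10400 J.
Q = ΔU + W = nCpΔT = -14600 J.

-14600 J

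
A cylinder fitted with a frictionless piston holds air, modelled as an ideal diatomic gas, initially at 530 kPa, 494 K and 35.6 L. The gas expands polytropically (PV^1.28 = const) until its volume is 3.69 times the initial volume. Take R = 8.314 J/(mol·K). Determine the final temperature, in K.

Polytropic n=1.28: T₂ = T₁(V₁/V₂)^(n−1) = 494×(0.271)^0.28 = 343 K; P₂ = P₁(V₁/V₂)^n = 99.7 kPa.

343 K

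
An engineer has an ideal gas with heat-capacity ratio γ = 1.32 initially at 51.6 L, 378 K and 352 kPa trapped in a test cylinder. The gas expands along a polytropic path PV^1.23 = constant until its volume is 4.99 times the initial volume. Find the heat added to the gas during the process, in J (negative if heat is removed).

n = P₁V₁/(RT₁) = 352×51.6/(8.314×378) = 5.78 mol.
Polytropic n=1.23: T₂ = T₁(V₁/V₂)^(n−1) = 378×(0.200)^0.23 = 261 K; P₂ = P₁(V₁/V₂)^n = 48.7 kPa.
W = (P₁V₁−P₂V₂)/(n−1) = (352×51.6−48.7×257)/0.23 = 24400 J.
ΔU = nCvΔT = 5.78×26.0×(261−378) = -17500 J.
Q = ΔU + W = 6860 J.

6860 J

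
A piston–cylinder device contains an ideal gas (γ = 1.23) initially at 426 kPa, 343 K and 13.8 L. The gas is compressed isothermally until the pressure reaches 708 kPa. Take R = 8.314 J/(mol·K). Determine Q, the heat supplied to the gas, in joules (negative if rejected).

n = P₁V₁/(RT₁) = 426×13.8/(8.314×343) = 2.06 mol.
Isothermal: T stays 343 K; PV = const ⇒ V₂ = 8.30 L, P₂ = 708 kPa.
ΔU = 0 (ideal gas, T constant).
W = nRT ln(V₂/V₁) = 2.06×8.314×343×ln(0.602) = -2990 J.
Q = ΔU + W = -2990 J.

-2990 J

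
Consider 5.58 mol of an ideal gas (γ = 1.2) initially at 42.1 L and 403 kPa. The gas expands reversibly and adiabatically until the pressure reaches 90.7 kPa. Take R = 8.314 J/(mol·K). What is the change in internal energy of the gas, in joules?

-18700 J

T₁ = P₁V₁/(nR) = 403×42.1/(5.58×8.314) = 366 K.
Adiabatic: T₂/T₁ = (P₂/P₁)^((γ−1)/γ) ⇒ T₂ = 366×(0.225)^0.167 = 285 K; V₂ = 146 L.
For an ideal gas ΔU = nCvΔT with Cv = R/(γ−1) = 41.6 J/(mol·K).
ΔU = 5.58×41.6×(285−366) = -18700 J.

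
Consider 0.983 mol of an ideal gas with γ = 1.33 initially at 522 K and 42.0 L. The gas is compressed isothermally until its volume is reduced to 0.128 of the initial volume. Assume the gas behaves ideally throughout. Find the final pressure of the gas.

P₁ = nRT₁/V₁ = 0.983×8.314×522/42.0 = 102 kPa.
Isothermal: T stays 522 K; PV = const ⇒ V₂ = 5.38 L, P₂ = 794 kPa.

794 kPa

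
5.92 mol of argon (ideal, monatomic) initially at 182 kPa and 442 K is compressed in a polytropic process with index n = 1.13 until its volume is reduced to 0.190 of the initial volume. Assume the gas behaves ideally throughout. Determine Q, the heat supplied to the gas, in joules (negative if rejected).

-32500 J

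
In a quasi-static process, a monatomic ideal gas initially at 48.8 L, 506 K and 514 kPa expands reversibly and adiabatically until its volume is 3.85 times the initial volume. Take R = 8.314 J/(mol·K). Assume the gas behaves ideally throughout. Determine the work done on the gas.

n = P₁V₁/(RT₁) = 514×48.8/(8.314×506) = 5.96 mol.
Adiabatic: TV^(γ−1) = const ⇒ T₂ = 506×(0.260)^0.667 = 206 K; PV^γ = const ⇒ P₂ = 54.3 kPa.
ΔU = nCvΔT = 5.96×12.5×(206−506) = -22300 J.
Q = 0 for an adiabatic process, so W = −ΔU = 22300 J.
Work done on the gas = −W_by = -22300 J.

-22300 J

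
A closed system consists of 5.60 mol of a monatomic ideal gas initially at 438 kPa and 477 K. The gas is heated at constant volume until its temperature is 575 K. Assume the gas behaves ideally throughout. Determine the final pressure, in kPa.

528 kPa

V₁ = nRT₁/P₁ = 5.60×8.314×477/438 = 50.7 L.
Isochoric: V stays 50.7 L; P/T = const ⇒ T₂ = 575 K, P₂ = 528 kPa.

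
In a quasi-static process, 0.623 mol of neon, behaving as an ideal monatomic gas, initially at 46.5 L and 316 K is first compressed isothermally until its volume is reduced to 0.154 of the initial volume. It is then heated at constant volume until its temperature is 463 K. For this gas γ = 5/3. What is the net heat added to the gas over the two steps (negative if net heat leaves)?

P₁ = nRT₁/V₁ = 0.623×8.314×316/46.5 = 35.2 kPa.
Step 1 — Isothermal: T stays 316 K; PV = const ⇒ V₂ = 7.16 L, P₂ = 229 kPa.
ΔU = 0 (ideal gas, T constant).
W = nRT ln(V₂/V₁) = 0.623×8.314×316×ln(0.154) = -3060 J.
Q = ΔU + W = -3060 J.
State after step 1: P = 229 kPa, V = 7.16 L, T = 316 K.
Step 2 — Isochoric: V stays 7.16 L; P/T = const ⇒ T₂ = 463 K, P₂ = 335 kPa.
W = 0 (no volume change).
ΔU = nCvΔT = 0.623×12.5×(463−316) = 1140 J.
Q = ΔU = 1140 J.
Net over both steps: W = -3060 J, Q = -1920 J, ΔU = 1140 J.

-1920 J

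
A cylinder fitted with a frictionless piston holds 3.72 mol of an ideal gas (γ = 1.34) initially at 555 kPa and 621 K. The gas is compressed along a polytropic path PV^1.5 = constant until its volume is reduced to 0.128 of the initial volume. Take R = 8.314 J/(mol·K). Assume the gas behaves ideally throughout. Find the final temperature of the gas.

1740 K

V₁ = nRT₁/P₁ = 3.72×8.314×621/555 = 34.6 L.
Polytropic n=1.5: T₂ = T₁(V₁/V₂)^(n−1) = 621×(7.81)^0.50 = 1740 K; P₂ = P₁(V₁/V₂)^n = 12100 kPa.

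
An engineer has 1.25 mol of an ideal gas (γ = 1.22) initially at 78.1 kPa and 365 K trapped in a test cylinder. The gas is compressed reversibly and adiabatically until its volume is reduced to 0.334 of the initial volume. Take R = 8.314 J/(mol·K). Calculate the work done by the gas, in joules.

V₁ = nRT₁/P₁ = 1.25×8.314×365/78.1 = 48.6 L.
Adiabatic: TV^(γ−1) = const ⇒ T₂ = 365×(2.99)^0.220 = 465 K; PV^γ = const ⇒ P₂ = 298 kPa.
ΔU = nCvΔT = 1.25×37.8×(465−365) = 4700 J.
Q = 0 for an adiabatic process, so W = −ΔU = -4700 J.

-4700 J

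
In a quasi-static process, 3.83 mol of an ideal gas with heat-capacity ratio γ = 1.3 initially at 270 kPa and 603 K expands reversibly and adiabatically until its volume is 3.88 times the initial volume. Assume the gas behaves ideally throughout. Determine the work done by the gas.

21400 J

V₁ = nRT₁/P₁ = 3.83×8.314×603/270 = 71.1 L.
Adiabatic: TV^(γ−1) = const ⇒ T₂ = 603×(0.258)^0.300 = 401 K; PV^γ = const ⇒ P₂ = 46.3 kPa.
ΔU = nCvΔT = 3.83×27.7×(401−603) = -21400 J.
Q = 0 for an adiabatic process, so W = −ΔU = 21400 J.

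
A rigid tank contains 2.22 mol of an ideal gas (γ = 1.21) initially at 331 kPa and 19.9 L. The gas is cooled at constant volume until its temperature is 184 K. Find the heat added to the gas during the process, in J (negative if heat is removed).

T₁ = P₁V₁/(nR) = 331×19.9/(2.22×8.314) = 357 K.
Isochoric: V stays 19.9 L; P/T = const ⇒ T₂ = 184 K, P₂ = 171 kPa.
W = 0 (no volume change).
ΔU = nCvΔT = 2.22×39.6×(184−357) = -15200 J.
Q = ΔU = -15200 J.

-15200 J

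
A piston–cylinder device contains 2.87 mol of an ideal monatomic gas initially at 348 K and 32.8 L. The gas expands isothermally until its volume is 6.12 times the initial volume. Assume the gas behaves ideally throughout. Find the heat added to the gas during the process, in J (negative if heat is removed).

P₁ = nRT₁/V₁ = 2.87×8.314×348/32.8 = 253 kPa.
Isothermal: T stays 348 K; PV = const ⇒ V₂ = 201 L, P₂ = 41.4 kPa.
ΔU = 0 (ideal gas, T constant).
W = nRT ln(V₂/V₁) = 2.87×8.314×348×ln(6.12) = 15000 J.
Q = ΔU + W = 15000 J.

15000 J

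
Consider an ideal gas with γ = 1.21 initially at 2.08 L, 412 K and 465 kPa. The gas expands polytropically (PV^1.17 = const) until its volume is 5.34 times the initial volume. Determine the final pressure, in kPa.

65.5 kPa

Polytropic n=1.17: T₂ = T₁(V₁/V₂)^(n−1) = 412×(0.187)^0.17 = 310 K; P₂ = P₁(V₁/V₂)^n = 65.5 kPa.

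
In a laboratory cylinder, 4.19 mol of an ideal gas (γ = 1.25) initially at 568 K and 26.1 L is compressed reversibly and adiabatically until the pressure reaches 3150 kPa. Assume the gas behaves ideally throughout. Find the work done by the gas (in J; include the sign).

P₁ = nRT₁/V₁ = 4.19×8.314×568/26.1 = 758 kPa.
Adiabatic: T₂/T₁ = (P₂/P₁)^((γ−1)/γ) ⇒ T₂ = 568×(4.16)^0.200 = 755 K; V₂ = 8.35 L.
ΔU = nCvΔT = 4.19×33.3×(755−568) = 26100 J.
Q = 0 for an adiabatic process, so W = −ΔU = -26100 J.

-26100 J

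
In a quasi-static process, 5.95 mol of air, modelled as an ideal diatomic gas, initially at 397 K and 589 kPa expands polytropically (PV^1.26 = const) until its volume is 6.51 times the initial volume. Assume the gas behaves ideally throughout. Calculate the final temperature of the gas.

244 K

V₁ = nRT₁/P₁ = 5.95×8.314×397/589 = 33.3 L.
Polytropic n=1.26: T₂ = T₁(V₁/V₂)^(n−1) = 397×(0.154)^0.26 = 244 K; P₂ = P₁(V₁/V₂)^n = 55.6 kPa.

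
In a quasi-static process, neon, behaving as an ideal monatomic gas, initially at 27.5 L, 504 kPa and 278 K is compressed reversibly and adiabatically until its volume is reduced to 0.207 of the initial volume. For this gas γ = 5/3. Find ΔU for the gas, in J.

n = P₁V₁/(RT₁) = 504×27.5/(8.314×278) = 6.00 mol.
Adiabatic: TV^(γ−1) = const ⇒ T₂ = 278×(4.83)^0.667 = 794 K; PV^γ = const ⇒ P₂ = 6960 kPa.
For an ideal gas ΔU = nCvΔT with Cv = (3/2)R = 12.5 J/(mol·K).
ΔU = 6.00×12.5×(794−278) = 38600 J.

38600 J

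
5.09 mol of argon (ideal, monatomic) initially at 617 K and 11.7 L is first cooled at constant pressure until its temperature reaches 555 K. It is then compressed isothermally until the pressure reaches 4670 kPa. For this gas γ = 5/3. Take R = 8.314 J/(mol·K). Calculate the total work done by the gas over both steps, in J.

P₁ = nRT₁/V₁ = 5.09×8.314×617/11.7 = 2230 kPa.
Step 1 — Isobaric: P stays 2230 kPa; V/T = const ⇒ T₂ = 555 K, V₂ = 10.5 L.
W = PΔV = 2230×(10.5−11.7) kPa·L = -2620 J.
ΔU = nCvΔT = 5.09×12.5×(555−617) = -3940 J.
Q = ΔU + W = nCpΔT = -6560 J.
State after step 1: P = 2230 kPa, V = 10.5 L, T = 555 K.
Step 2 — Isothermal: T stays 555 K; PV = const ⇒ V₂ = 5.03 L, P₂ = 4670 kPa.
ΔU = 0 (ideal gas, T constant).
W = nRT ln(V₂/V₁) = 5.09×8.314×555×ln(0.478) = -17300 J.
Q = ΔU + W = -17300 J.
Net over both steps: W = -20000 J, Q = -23900 J, ΔU = -3940 J.

-20000 J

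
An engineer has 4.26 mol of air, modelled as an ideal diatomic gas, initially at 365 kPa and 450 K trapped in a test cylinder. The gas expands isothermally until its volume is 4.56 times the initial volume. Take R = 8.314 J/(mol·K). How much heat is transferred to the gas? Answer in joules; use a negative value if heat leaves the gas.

24200 J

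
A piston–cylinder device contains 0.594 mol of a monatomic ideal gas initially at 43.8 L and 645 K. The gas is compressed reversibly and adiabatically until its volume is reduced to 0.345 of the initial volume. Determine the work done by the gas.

P₁ = nRT₁/V₁ = 0.594×8.314×645/43.8 = 72.7 kPa.
Adiabatic: TV^(γ−1) = const ⇒ T₂ = 645×(2.90)^0.667 = 1310 K; PV^γ = const ⇒ P₂ = 429 kPa.
ΔU = nCvΔT = 0.594×12.5×(1310−645) = 4940 J.
Q = 0 for an adiabatic process, so W = −ΔU = -4940 J.

-4940 J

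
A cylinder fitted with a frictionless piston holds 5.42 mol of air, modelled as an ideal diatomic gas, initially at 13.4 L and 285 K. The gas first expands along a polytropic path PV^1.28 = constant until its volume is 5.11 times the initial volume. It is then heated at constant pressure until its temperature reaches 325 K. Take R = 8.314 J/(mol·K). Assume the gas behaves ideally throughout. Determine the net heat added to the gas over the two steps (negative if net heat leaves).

27800 J

P₁ = nRT₁/V₁ = 5.42×8.314×285/13.4 = 958 kPa.
Step 1 — Polytropic n=1.28: T₂ = T₁(V₁/V₂)^(n−1) = 285×(0.196)^0.28 = 181 K; P₂ = P₁(V₁/V₂)^n = 119 kPa.
W = (P₁V₁−P₂V₂)/(n−1) = (958×13.4−119×68.5)/0.28 = 16800 J.
ΔU = nCvΔT = 5.42×20.8×(181−285) = -11800 J.
Q = ΔU + W = 5050 J.
State after step 1: P = 119 kPa, V = 68.5 L, T = 181 K.
Step 2 — Isobaric: P stays 119 kPa; V/T = const ⇒ T₂ = 325 K, V₂ = 123 L.
W = PΔV = 119×(123−68.5) kPa·L = 6510 J.
ΔU = nCvΔT = 5.42×20.8×(325−181) = 16300 J.
Q = ΔU + W = nCpΔT = 22800 J.
Net over both steps: W = 23300 J, Q = 27800 J, ΔU = 4510 J.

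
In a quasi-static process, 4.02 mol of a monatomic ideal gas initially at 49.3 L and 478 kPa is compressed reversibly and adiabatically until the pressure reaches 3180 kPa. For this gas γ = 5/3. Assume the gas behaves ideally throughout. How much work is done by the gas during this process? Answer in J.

-40100 J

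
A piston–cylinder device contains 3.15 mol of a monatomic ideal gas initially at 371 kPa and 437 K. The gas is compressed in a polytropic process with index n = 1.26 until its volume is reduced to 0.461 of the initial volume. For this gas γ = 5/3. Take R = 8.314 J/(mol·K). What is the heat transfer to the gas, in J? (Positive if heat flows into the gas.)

-5990 J

V₁ = nRT₁/P₁ = 3.15×8.314×437/371 = 30.8 L.
Polytropic n=1.26: T₂ = T₁(V₁/V₂)^(n−1) = 437×(2.17)^0.26 = 534 K; P₂ = P₁(V₁/V₂)^n = 984 kPa.
W = (P₁V₁−P₂V₂)/(n−1) = (371×30.8−984×14.2)/0.26 = -9820 J.
ΔU = nCvΔT = 3.15×12.5×(534−437) = 3830 J.
Q = ΔU + W = -5990 J.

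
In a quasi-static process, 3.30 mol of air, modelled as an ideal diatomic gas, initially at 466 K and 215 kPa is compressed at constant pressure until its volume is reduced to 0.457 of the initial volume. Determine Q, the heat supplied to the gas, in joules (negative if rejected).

V₁ = nRT₁/P₁ = 3.30×8.314×466/215 = 59.5 L.
Isobaric: P stays 215 kPa; V/T = const ⇒ T₂ = 213 K, V₂ = 27.2 L.
W = PΔV = 215×(27.2−59.5) kPa·L = -6940 J.
ΔU = nCvΔT = 3.30×20.8×(213−466) = -17400 J.
Q = ΔU + W = nCpΔT = -24300 J.

-24300 J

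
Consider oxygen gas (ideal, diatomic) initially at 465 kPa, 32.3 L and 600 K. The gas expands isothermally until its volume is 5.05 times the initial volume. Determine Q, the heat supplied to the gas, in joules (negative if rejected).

n = P₁V₁/(RT₁) = 465×32.3/(8.314×600) = 3.01 mol.
Isothermal: T stays 600 K; PV = const ⇒ V₂ = 163 L, P₂ = 92.1 kPa.
ΔU = 0 (ideal gas, T constant).
W = nRT ln(V₂/V₁) = 3.01×8.314×600×ln(5.05) = 24300 J.
Q = ΔU + W = 24300 J.

24300 J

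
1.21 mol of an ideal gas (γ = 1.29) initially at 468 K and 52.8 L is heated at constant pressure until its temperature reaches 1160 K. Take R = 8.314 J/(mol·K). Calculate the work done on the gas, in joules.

P₁ = nRT₁/V₁ = 1.21×8.314×468/52.8 = 89.2 kPa.
Isobaric: P stays 89.2 kPa; V/T = const ⇒ T₂ = 1160 K, V₂ = 131 L.
W = PΔV = 89.2×(131−52.8) kPa·L = 6960 J.
Work done on the gas = −W_by = -6960 J.

-6960 J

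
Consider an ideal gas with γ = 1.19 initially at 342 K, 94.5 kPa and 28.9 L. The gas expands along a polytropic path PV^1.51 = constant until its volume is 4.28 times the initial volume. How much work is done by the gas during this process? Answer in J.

2800 J

n = P₁V₁/(RT₁) = 94.5×28.9/(8.314×342) = 0.960 mol.
Polytropic n=1.51: T₂ = T₁(V₁/V₂)^(n−1) = 342×(0.234)^0.51 = 163 K; P₂ = P₁(V₁/V₂)^n = 10.5 kPa.
W = (P₁V₁−P₂V₂)/(n−1) = (94.5×28.9−10.5×124)/0.51 = 2800 J.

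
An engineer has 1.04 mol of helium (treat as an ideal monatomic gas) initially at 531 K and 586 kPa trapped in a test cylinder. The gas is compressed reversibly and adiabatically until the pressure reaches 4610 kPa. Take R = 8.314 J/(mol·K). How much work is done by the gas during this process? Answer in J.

V₁ = nRT₁/P₁ = 1.04×8.314×531/586 = 7.84 L.
Adiabatic: T₂/T₁ = (P₂/P₁)^((γ−1)/γ) ⇒ T₂ = 531×(7.87)^0.400 = 1210 K; V₂ = 2.27 L.
ΔU = nCvΔT = 1.04×12.5×(1210−531) = 8830 J.
Q = 0 for an adiabatic process, so W = −ΔU = -8830 J.

-8830 J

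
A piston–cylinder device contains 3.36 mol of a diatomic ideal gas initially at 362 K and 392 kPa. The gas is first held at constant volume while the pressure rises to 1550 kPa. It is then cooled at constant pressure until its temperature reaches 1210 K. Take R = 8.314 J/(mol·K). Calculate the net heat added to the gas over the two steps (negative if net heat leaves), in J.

53000 J

V₁ = nRT₁/P₁ = 3.36×8.314×362/392 = 25.8 L.
Step 1 — Isochoric: V stays 25.8 L; P/T = const ⇒ T₂ = 1430 K, P₂ = 1550 kPa.
W = 0 (no volume change).
ΔU = nCvΔT = 3.36×20.8×(1430−362) = 74700 J.
Q = ΔU = 74700 J.
State after step 1: P = 1550 kPa, V = 25.8 L, T = 1430 K.
Step 2 — Isobaric: P stays 1550 kPa; V/T = const ⇒ T₂ = 1210 K, V₂ = 21.8 L.
W = PΔV = 1550×(21.8−25.8) kPa·L = -6180 J.
ΔU = nCvΔT = 3.36×20.8×(1210−1430) = -15500 J.
Q = ΔU + W = nCpΔT = -21600 J.
Net over both steps: W = -6180 J, Q = 53000 J, ΔU = 59200 J.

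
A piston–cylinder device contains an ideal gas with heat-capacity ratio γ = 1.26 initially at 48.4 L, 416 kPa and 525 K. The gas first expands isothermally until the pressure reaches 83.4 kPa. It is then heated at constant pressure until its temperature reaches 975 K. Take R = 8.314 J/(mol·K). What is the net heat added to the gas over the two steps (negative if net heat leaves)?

116000 J

n = P₁V₁/(RT₁) = 416×48.4/(8.314×525) = 4.61 mol.
Step 1 — Isothermal: T stays 525 K; PV = const ⇒ V₂ = 241 L, P₂ = 83.4 kPa.
ΔU = 0 (ideal gas, T constant).
W = nRT ln(V₂/V₁) = 4.61×8.314×525×ln(4.99) = 32400 J.
Q = ΔU + W = 32400 J.
State after step 1: P = 83.4 kPa, V = 241 L, T = 525 K.
Step 2 — Isobaric: P stays 83.4 kPa; V/T = const ⇒ T₂ = 975 K, V₂ = 448 L.
W = PΔV = 83.4×(448−241) kPa·L = 17300 J.
ΔU = nCvΔT = 4.61×32.0×(975−525) = 66400 J.
Q = ΔU + W = nCpΔT = 83600 J.
Net over both steps: W = 49600 J, Q = 116000 J, ΔU = 66400 J.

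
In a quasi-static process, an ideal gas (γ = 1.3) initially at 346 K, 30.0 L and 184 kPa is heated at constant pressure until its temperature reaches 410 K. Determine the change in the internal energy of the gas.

3400 J

n = P₁V₁/(RT₁) = 184×30.0/(8.314×346) = 1.92 mol.
Isobaric: P stays 184 kPa; V/T = const ⇒ T₂ = 410 K, V₂ = 35.5 L.
For an ideal gas ΔU = nCvΔT with Cv = R/(γ−1) = 27.7 J/(mol·K).
ΔU = 1.92×27.7×(410−346) = 3400 J.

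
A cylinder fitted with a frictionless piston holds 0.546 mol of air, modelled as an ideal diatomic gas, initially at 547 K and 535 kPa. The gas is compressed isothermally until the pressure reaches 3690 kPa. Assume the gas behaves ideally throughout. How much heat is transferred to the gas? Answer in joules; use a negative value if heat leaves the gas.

V₁ = nRT₁/P₁ = 0.546×8.314×547/535 = 4.64 L.
Isothermal: T stays 547 K; PV = const ⇒ V₂ = 0.673 L, P₂ = 3690 kPa.
ΔU = 0 (ideal gas, T constant).
W = nRT ln(V₂/V₁) = 0.546×8.314×547×ln(0.145) = -4800 J.
Q = ΔU + W = -4800 J.

-4800 J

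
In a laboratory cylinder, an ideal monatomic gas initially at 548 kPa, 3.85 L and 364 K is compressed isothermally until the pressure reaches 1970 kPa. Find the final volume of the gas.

1.07 L

Isothermal: T stays 364 K; PV = const ⇒ V₂ = 1.07 L, P₂ = 1970 kPa.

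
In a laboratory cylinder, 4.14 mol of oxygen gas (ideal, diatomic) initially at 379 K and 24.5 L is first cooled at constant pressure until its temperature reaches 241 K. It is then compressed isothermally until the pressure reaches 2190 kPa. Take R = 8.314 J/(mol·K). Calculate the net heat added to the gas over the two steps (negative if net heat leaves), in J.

P₁ = nRT₁/V₁ = 4.14×8.314×379/24.5 = 532 kPa.
Step 1 — Isobaric: P stays 532 kPa; V/T = const ⇒ T₂ = 241 K, V₂ = 15.6 L.
W = PΔV = 532×(15.6−24.5) kPa·L = -4750 J.
ΔU = nCvΔT = 4.14×20.8×(241−379) = -11900 J.
Q = ΔU + W = nCpΔT = -16600 J.
State after step 1: P = 532 kPa, V = 15.6 L, T = 241 K.
Step 2 — Isothermal: T stays 241 K; PV = const ⇒ V₂ = 3.79 L, P₂ = 2190 kPa.
ΔU = 0 (ideal gas, T constant).
W = nRT ln(V₂/V₁) = 4.14×8.314×241×ln(0.243) = -11700 J.
Q = ΔU + W = -11700 J.
Net over both steps: W = -16500 J, Q = -28400 J, ΔU = -11900 J.

-28400 J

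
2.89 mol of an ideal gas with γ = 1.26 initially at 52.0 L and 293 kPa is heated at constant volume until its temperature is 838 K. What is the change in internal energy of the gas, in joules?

18800 J

T₁ = P₁V₁/(nR) = 293×52.0/(2.89×8.314) = 634 K.
Isochoric: V stays 52.0 L; P/T = const ⇒ T₂ = 838 K, P₂ = 387 kPa.
For an ideal gas ΔU = nCvΔT with Cv = R/(γ−1) = 32.0 J/(mol·K).
ΔU = 2.89×32.0×(838−634) = 18800 J.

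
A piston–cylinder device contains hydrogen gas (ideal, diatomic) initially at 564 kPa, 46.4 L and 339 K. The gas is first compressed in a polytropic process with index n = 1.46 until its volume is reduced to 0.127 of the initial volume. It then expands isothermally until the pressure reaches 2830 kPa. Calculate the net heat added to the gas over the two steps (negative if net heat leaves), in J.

108000 J

n = P₁V₁/(RT₁) = 564×46.4/(8.314×339) = 9.29 mol.
Step 1 — Polytropic n=1.46: T₂ = T₁(V₁/V₂)^(n−1) = 339×(7.87)^0.46 = 876 K; P₂ = P₁(V₁/V₂)^n = 11500 kPa.
W = (P₁V₁−P₂V₂)/(n−1) = (564×46.4−11500×5.89)/0.46 = -90100 J.
ΔU = nCvΔT = 9.29×20.8×(876−339) = 104000 J.
Q = ΔU + W = 13500 J.
State after step 1: P = 11500 kPa, V = 5.89 L, T = 876 K.
Step 2 — Isothermal: T stays 876 K; PV = const ⇒ V₂ = 23.9 L, P₂ = 2830 kPa.
ΔU = 0 (ideal gas, T constant).
W = nRT ln(V₂/V₁) = 9.29×8.314×876×ln(4.05) = 94700 J.
Q = ΔU + W = 94700 J.
Net over both steps: W = 4550 J, Q = 108000 J, ΔU = 104000 J.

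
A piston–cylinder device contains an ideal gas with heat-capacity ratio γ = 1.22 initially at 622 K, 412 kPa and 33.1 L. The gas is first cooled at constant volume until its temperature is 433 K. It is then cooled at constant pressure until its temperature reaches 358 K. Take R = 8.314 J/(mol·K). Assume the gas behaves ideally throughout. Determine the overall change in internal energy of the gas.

n = P₁V₁/(RT₁) = 412×33.1/(8.314×622) = 2.64 mol.
Step 1 — Isochoric: V stays 33.1 L; P/T = const ⇒ T₂ = 433 K, P₂ = 287 kPa.
W = 0 (no volume change).
ΔU = nCvΔT = 2.64×37.8×(433−622) = -18800 J.
Q = ΔU = -18800 J.
State after step 1: P = 287 kPa, V = 33.1 L, T = 433 K.
Step 2 — Isobaric: P stays 287 kPa; V/T = const ⇒ T₂ = 358 K, V₂ = 27.4 L.
W = PΔV = 287×(27.4−33.1) kPa·L = -1640 J.
ΔU = nCvΔT = 2.64×37.8×(358−433) = -7470 J.
Q = ΔU + W = nCpΔT = -9120 J.
Net over both steps: W = -1640 J, Q = -28000 J, ΔU = -26300 J.

-26300 J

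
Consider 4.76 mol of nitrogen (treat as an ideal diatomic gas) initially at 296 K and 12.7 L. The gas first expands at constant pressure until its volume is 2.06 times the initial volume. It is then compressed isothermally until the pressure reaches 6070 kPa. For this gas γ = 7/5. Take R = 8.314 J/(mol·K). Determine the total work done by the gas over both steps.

P₁ = nRT₁/V₁ = 4.76×8.314×296/12.7 = 922 kPa.
Step 1 — Isobaric: P stays 922 kPa; V/T = const ⇒ T₂ = 610 K, V₂ = 26.2 L.
W = PΔV = 922×(26.2−12.7) kPa·L = 12400 J.
ΔU = nCvΔT = 4.76×20.8×(610−296) = 31000 J.
Q = ΔU + W = nCpΔT = 43500 J.
State after step 1: P = 922 kPa, V = 26.2 L, T = 610 K.
Step 2 — Isothermal: T stays 610 K; PV = const ⇒ V₂ = 3.98 L, P₂ = 6070 kPa.
ΔU = 0 (ideal gas, T constant).
W = nRT ln(V₂/V₁) = 4.76×8.314×610×ln(0.152) = -45500 J.
Q = ΔU + W = -45500 J.
Net over both steps: W = -33000 J, Q = -2010 J, ΔU = 31000 J.

-33000 J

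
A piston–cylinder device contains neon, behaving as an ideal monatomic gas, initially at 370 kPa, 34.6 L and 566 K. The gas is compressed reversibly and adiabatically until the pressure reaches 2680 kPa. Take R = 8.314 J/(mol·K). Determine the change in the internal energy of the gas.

n = P₁V₁/(RT₁) = 370×34.6/(8.314×566) = 2.72 mol.
Adiabatic: T₂/T₁ = (P₂/P₁)^((γ−1)/γ) ⇒ T₂ = 566×(7.24)^0.400 = 1250 K; V₂ = 10.5 L.
For an ideal gas ΔU = nCvΔT with Cv = (3/2)R = 12.5 J/(mol·K).
ΔU = 2.72×12.5×(1250−566) = 23200 J.

23200 J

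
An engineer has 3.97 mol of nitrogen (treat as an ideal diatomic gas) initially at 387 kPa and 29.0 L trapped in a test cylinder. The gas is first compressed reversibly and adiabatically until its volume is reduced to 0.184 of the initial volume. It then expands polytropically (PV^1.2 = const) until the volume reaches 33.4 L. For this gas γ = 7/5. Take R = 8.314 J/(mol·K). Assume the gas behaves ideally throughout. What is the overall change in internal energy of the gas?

T₁ = P₁V₁/(nR) = 387×29.0/(3.97×8.314) = 340 K.
Step 1 — Adiabatic: TV^(γ−1) = const ⇒ T₂ = 340×(5.43)^0.400 = 669 K; PV^γ = const ⇒ P₂ = 4140 kPa.
ΔU = nCvΔT = 3.97×20.8×(669−340) = 27200 J.
Q = 0 for an adiabatic process, so W = −ΔU = -27200 J.
State after step 1: P = 4140 kPa, V = 5.34 L, T = 669 K.
Step 2 — Polytropic n=1.2: T₂ = T₁(V₁/V₂)^(n−1) = 669×(0.160)^0.20 = 464 K; P₂ = P₁(V₁/V₂)^n = 458 kPa.
W = (P₁V₁−P₂V₂)/(n−1) = (4140×5.34−458×33.4)/0.20 = 33900 J.
ΔU = nCvΔT = 3.97×20.8×(464−669) = -17000 J.
Q = ΔU + W = 17000 J.
Net over both steps: W = 6750 J, Q = 17000 J, ΔU = 10200 J.

10200 J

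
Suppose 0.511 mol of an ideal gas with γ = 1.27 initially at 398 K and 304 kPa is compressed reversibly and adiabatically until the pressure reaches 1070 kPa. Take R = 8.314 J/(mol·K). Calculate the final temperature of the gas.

V₁ = nRT₁/P₁ = 0.511×8.314×398/304 = 5.56 L.
Adiabatic: T₂/T₁ = (P₂/P₁)^((γ−1)/γ) ⇒ T₂ = 398×(3.52)^0.213 = 520 K; V₂ = 2.06 L.

520 K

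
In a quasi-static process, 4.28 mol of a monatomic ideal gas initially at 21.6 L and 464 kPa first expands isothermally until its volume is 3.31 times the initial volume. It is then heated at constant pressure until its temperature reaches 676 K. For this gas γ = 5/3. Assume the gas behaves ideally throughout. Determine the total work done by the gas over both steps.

26000 J

T₁ = P₁V₁/(nR) = 464×21.6/(4.28×8.314) = 282 K.
Step 1 — Isothermal: T stays 282 K; PV = const ⇒ V₂ = 71.5 L, P₂ = 140 kPa.
ΔU = 0 (ideal gas, T constant).
W = nRT ln(V₂/V₁) = 4.28×8.314×282×ln(3.31) = 12000 J.
Q = ΔU + W = 12000 J.
State after step 1: P = 140 kPa, V = 71.5 L, T = 282 K.
Step 2 — Isobaric: P stays 140 kPa; V/T = const ⇒ T₂ = 676 K, V₂ = 172 L.
W = PΔV = 140×(172−71.5) kPa·L = 14000 J.
ΔU = nCvΔT = 4.28×12.5×(676−282) = 21000 J.
Q = ΔU + W = nCpΔT = 35100 J.
Net over both steps: W = 26000 J, Q = 47100 J, ΔU = 21000 J.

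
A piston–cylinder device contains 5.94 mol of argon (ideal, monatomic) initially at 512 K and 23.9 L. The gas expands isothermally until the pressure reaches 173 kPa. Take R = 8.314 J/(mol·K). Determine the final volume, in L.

P₁ = nRT₁/V₁ = 5.94×8.314×512/23.9 = 1060 kPa.
Isothermal: T stays 512 K; PV = const ⇒ V₂ = 146 L, P₂ = 173 kPa.

146 L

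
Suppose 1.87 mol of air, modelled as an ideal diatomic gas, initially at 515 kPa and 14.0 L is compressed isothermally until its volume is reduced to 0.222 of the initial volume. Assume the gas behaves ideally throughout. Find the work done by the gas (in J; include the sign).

-10900 J

T₁ = P₁V₁/(nR) = 515×14.0/(1.87×8.314) = 464 K.
Isothermal: T stays 464 K; PV = const ⇒ V₂ = 3.11 L, P₂ = 2320 kPa.
W = nRT ln(V₂/V₁) = 1.87×8.314×464×ln(0.222) = -10900 J.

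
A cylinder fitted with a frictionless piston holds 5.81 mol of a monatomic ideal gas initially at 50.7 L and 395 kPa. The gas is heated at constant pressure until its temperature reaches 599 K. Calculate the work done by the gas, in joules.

8910 J

T₁ = P₁V₁/(nR) = 395×50.7/(5.81×8.314) = 415 K.
Isobaric: P stays 395 kPa; V/T = const ⇒ T₂ = 599 K, V₂ = 73.3 L.
W = PΔV = 395×(73.3−50.7) kPa·L = 8910 J.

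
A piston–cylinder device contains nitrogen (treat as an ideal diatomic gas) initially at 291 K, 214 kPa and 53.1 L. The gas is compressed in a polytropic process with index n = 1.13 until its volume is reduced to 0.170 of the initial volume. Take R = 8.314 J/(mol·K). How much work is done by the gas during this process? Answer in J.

-22600 J

n = P₁V₁/(RT₁) = 214×53.1/(8.314×291) = 4.70 mol.
Polytropic n=1.13: T₂ = T₁(V₁/V₂)^(n−1) = 291×(5.88)^0.13 = 366 K; P₂ = P₁(V₁/V₂)^n = 1580 kPa.
W = (P₁V₁−P₂V₂)/(n−1) = (214×53.1−1580×9.03)/0.13 = -22600 J.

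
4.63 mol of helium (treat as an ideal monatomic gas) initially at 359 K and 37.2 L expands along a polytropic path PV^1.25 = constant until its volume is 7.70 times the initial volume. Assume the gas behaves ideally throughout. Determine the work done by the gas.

P₁ = nRT₁/V₁ = 4.63×8.314×359/37.2 = 371 kPa.
Polytropic n=1.25: T₂ = T₁(V₁/V₂)^(n−1) = 359×(0.130)^0.25 = 216 K; P₂ = P₁(V₁/V₂)^n = 29.0 kPa.
W = (P₁V₁−P₂V₂)/(n−1) = (371×37.2−29.0×286)/0.25 = 22100 J.

22100 J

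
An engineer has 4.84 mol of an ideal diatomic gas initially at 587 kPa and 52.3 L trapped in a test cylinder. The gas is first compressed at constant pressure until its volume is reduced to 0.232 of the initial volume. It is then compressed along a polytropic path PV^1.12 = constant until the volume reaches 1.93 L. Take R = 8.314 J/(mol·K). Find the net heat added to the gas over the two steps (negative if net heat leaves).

-92800 J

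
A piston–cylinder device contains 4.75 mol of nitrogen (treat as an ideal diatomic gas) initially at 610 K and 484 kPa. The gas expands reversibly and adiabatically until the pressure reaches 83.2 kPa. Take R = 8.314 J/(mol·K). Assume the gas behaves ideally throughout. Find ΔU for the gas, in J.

-23800 J

V₁ = nRT₁/P₁ = 4.75×8.314×610/484 = 49.8 L.
Adiabatic: T₂/T₁ = (P₂/P₁)^((γ−1)/γ) ⇒ T₂ = 610×(0.172)^0.286 = 369 K; V₂ = 175 L.
For an ideal gas ΔU = nCvΔT with Cv = (5/2)R = 20.8 J/(mol·K).
ΔU = 4.75×20.8×(369−610) = -23800 J.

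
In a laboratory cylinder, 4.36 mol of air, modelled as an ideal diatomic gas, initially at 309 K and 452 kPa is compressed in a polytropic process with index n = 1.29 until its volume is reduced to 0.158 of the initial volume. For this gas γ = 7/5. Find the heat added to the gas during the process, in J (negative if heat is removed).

-7520 J

V₁ = nRT₁/P₁ = 4.36×8.314×309/452 = 24.8 L.
Polytropic n=1.29: T₂ = T₁(V₁/V₂)^(n−1) = 309×(6.33)^0.29 = 528 K; P₂ = P₁(V₁/V₂)^n = 4890 kPa.
W = (P₁V₁−P₂V₂)/(n−1) = (452×24.8−4890×3.92)/0.29 = -27300 J.
ΔU = nCvΔT = 4.36×20.8×(528−309) = 19800 J.
Q = ΔU + W = -7520 J.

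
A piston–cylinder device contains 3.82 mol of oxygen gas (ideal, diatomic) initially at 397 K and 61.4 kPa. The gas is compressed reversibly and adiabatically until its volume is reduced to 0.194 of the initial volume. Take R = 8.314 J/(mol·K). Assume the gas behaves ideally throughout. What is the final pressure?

V₁ = nRT₁/P₁ = 3.82×8.314×397/61.4 = 205 L.
Adiabatic: TV^(γ−1) = const ⇒ T₂ = 397×(5.15)^0.400 = 765 K; PV^γ = const ⇒ P₂ = 610 kPa.

610 kPa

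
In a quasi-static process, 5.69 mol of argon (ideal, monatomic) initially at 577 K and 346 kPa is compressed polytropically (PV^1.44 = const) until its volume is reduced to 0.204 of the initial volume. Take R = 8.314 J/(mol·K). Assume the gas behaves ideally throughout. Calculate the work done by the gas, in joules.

-62800 J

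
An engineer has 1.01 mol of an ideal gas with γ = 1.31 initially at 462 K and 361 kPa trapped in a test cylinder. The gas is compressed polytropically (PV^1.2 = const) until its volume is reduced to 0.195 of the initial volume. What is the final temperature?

V₁ = nRT₁/P₁ = 1.01×8.314×462/361 = 10.7 L.
Polytropic n=1.2: T₂ = T₁(V₁/V₂)^(n−1) = 462×(5.13)^0.20 = 641 K; P₂ = P₁(V₁/V₂)^n = 2570 kPa.

641 K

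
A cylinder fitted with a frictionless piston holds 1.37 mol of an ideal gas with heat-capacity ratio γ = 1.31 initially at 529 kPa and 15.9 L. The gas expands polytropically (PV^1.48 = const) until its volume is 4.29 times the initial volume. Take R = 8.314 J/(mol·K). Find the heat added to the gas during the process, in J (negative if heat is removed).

-4830 J

T₁ = P₁V₁/(nR) = 529×15.9/(1.37×8.314) = 738 K.
Polytropic n=1.48: T₂ = T₁(V₁/V₂)^(n−1) = 738×(0.233)^0.48 = 367 K; P₂ = P₁(V₁/V₂)^n = 61.3 kPa.
W = (P₁V₁−P₂V₂)/(n−1) = (529×15.9−61.3×68.2)/0.48 = 8810 J.
ΔU = nCvΔT = 1.37×26.8×(367−738) = -13600 J.
Q = ΔU + W = -4830 J.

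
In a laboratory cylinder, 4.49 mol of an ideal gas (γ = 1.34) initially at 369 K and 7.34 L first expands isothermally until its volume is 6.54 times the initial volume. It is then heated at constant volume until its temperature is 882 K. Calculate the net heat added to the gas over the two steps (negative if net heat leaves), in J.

82200 J

P₁ = nRT₁/V₁ = 4.49×8.314×369/7.34 = 1880 kPa.
Step 1 — Isothermal: T stays 369 K; PV = const ⇒ V₂ = 48.0 L, P₂ = 287 kPa.
ΔU = 0 (ideal gas, T constant).
W = nRT ln(V₂/V₁) = 4.49×8.314×369×ln(6.54) = 25900 J.
Q = ΔU + W = 25900 J.
State after step 1: P = 287 kPa, V = 48.0 L, T = 369 K.
Step 2 — Isochoric: V stays 48.0 L; P/T = const ⇒ T₂ = 882 K, P₂ = 686 kPa.
W = 0 (no volume change).
ΔU = nCvΔT = 4.49×24.5×(882−369) = 56300 J.
Q = ΔU = 56300 J.
Net over both steps: W = 25900 J, Q = 82200 J, ΔU = 56300 J.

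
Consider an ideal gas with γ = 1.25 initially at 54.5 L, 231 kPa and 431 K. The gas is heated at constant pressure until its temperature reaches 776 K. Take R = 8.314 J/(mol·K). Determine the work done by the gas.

n = P₁V₁/(RT₁) = 231×54.5/(8.314×431) = 3.51 mol.
Isobaric: P stays 231 kPa; V/T = const ⇒ T₂ = 776 K, V₂ = 98.1 L.
W = PΔV = 231×(98.1−54.5) kPa·L = 10100 J.

10100 J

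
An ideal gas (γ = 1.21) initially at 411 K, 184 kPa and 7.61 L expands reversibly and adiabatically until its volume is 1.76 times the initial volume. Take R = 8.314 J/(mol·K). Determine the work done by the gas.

746 J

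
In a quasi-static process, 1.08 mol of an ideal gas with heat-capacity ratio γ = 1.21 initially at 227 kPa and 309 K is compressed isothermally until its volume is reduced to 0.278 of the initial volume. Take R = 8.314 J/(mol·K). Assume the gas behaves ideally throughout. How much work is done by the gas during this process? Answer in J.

-3550 J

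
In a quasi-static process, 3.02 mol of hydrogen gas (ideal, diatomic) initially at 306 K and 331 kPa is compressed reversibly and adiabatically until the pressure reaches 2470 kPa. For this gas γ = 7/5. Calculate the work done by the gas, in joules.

V₁ = nRT₁/P₁ = 3.02×8.314×306/331 = 23.2 L.
Adiabatic: T₂/T₁ = (P₂/P₁)^((γ−1)/γ) ⇒ T₂ = 306×(7.46)^0.286 = 543 K; V₂ = 5.52 L.
ΔU = nCvΔT = 3.02×20.8×(543−306) = 14900 J.
Q = 0 for an adiabatic process, so W = −ΔU = -14900 J.

-14900 J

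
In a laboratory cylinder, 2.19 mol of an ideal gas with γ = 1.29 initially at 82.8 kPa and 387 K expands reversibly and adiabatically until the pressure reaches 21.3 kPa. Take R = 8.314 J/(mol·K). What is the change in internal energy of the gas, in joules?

-6390 J

V₁ = nRT₁/P₁ = 2.19×8.314×387/82.8 = 85.1 L.
Adiabatic: T₂/T₁ = (P₂/P₁)^((γ−1)/γ) ⇒ T₂ = 387×(0.257)^0.225 = 285 K; V₂ = 244 L.
For an ideal gas ΔU = nCvΔT with Cv = R/(γ−1) = 28.7 J/(mol·K).
ΔU = 2.19×28.7×(285−387) = -6390 J.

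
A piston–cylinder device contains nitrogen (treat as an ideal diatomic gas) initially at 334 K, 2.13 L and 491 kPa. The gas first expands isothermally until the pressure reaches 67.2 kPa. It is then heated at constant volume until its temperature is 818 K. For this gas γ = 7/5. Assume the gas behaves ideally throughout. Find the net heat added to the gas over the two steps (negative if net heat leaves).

n = P₁V₁/(RT₁) = 491×2.13/(8.314×334) = 0.377 mol.
Step 1 — Isothermal: T stays 334 K; PV = const ⇒ V₂ = 15.6 L, P₂ = 67.2 kPa.
ΔU = 0 (ideal gas, T constant).
W = nRT ln(V₂/V₁) = 0.377×8.314×334×ln(7.31) = 2080 J.
Q = ΔU + W = 2080 J.
State after step 1: P = 67.2 kPa, V = 15.6 L, T = 334 K.
Step 2 — Isochoric: V stays 15.6 L; P/T = const ⇒ T₂ = 818 K, P₂ = 165 kPa.
W = 0 (no volume change).
ΔU = nCvΔT = 0.377×20.8×(818−334) = 3790 J.
Q = ΔU = 3790 J.
Net over both steps: W = 2080 J, Q = 5870 J, ΔU = 3790 J.

5870 J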